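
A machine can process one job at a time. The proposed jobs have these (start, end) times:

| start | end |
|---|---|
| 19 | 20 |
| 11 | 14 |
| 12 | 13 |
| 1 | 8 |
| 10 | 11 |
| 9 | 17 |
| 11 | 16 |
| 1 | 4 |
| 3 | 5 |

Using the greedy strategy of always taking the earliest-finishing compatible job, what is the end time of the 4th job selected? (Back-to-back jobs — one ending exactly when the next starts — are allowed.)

20

Order by finish time; keep every interval that doesn't clash with the previous kept one.
Sorted by end: (1,4)  (3,5)  (1,8)  (10,11)  (12,13)  (11,14)  (11,16)  (9,17)  (19,20)
take (1,4); take (10,11); take (12,13); skip (11,16); take (19,20).
Selected: (1,4) (10,11) (12,13) (19,20)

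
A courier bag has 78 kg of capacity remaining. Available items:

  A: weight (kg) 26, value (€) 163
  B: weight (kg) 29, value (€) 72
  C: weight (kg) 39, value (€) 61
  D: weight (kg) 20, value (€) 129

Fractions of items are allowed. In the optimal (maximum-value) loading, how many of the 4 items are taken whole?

3

Sort by value per unit weight and fill in that order.
Ratios (sorted): D 6.45, A 6.27, B 2.48, C 1.56
take D (20 @ 129); take A (26 @ 163); take B (29 @ 72); take 3/39 of C → 4.69. Capacity used 78/78.
3 item(s) taken whole; one partial (take 3/39 of C).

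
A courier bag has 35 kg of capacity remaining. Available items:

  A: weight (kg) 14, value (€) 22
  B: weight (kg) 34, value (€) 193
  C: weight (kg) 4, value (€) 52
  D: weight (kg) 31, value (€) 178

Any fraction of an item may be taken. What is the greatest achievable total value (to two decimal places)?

230.00

Greedy by value/weight ratio, highest first.
Ratios (sorted): C 13.00, D 5.74, B 5.68, A 1.57
take C (4 @ 52); take D (31 @ 178). Capacity used 35/35.
Total value = 230.00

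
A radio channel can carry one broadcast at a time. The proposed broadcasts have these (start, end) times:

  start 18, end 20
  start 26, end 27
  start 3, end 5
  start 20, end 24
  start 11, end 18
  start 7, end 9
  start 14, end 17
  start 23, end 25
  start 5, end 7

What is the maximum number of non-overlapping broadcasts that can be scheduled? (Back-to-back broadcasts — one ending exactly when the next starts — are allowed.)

7

Order by finish time; keep every interval that doesn't clash with the previous kept one.
Sorted by end: (3,5)  (5,7)  (7,9)  (14,17)  (11,18)  (18,20)  (20,24)  (23,25)  (26,27)
take (3,5); take (5,7); take (7,9); take (14,17); take (18,20); take (20,24); take (26,27).
Selected 7 broadcasts.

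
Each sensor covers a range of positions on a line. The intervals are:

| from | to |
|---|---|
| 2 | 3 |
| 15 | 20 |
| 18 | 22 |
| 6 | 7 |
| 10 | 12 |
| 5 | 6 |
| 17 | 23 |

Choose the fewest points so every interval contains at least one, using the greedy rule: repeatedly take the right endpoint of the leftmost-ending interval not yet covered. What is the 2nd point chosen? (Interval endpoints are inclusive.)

By right end: [2,3]  [5,6]  [6,7]  [10,12]  [15,20]  [18,22]  [17,23]
[2,3] uncovered → point at 3; [5,6] uncovered → point at 6; [10,12] uncovered → point at 12; [15,20] uncovered → point at 20.
Points: 3, 6, 12, 20 (4 total).

6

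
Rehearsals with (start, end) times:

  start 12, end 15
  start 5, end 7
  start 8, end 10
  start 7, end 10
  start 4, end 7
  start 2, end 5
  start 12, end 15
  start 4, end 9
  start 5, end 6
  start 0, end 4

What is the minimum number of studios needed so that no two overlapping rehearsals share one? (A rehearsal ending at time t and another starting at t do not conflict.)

4

Count concurrent intervals with a sweep; the peak is the room count.
Events (time:±→running): 0:+→1 2:+→2 4:-→1 4:+→2 4:+→3 5:-→2 5:+→3 5:+→4 … peak 4.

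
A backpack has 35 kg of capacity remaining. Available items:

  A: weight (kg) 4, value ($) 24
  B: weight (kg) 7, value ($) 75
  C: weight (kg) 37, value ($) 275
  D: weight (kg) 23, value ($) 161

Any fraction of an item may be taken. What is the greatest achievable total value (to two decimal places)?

Sort by value per unit weight and fill in that order.
Order: B (75/7=10.71) > C (275/37=7.43) > D (161/23=7.00) > A (24/4=6.00)
Fill: take B (7 @ 75) → take 28/37 of C → 208.11; 35/35 used.
Total value = 283.11

283.11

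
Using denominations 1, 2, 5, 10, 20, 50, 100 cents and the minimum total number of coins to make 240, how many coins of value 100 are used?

2

Use the largest denomination that fits, subtract, and repeat.
240 − 2×100→40 − 2×20→0
Count of 100: 2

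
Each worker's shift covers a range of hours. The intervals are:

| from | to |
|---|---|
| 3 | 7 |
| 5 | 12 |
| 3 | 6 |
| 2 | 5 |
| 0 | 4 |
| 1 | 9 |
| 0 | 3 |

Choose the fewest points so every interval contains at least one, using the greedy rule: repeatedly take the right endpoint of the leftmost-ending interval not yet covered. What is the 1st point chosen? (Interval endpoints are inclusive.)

3

Sorted: [0,3] [0,4] [2,5] [3,6] [3,7] [1,9] [5,12]
{[0,3],[0,4],[2,5],[3,6],[3,7],[1,9]} hit by 3; {[5,12]} hit by 12.
Points: 3, 12 (2 total).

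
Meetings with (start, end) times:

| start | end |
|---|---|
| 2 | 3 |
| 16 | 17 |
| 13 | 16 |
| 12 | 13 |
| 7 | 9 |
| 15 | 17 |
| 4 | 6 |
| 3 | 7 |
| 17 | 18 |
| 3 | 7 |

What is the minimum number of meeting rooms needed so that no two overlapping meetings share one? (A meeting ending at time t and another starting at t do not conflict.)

starts: [2, 3, 3, 4, 7, 12, 13, 15, 16, 17]
ends:   [3, 6, 7, 7, 9, 13, 16, 17, 17, 18]
s2→1 e3→0 s3→1 s3→2 s4→3  — peak 3.

3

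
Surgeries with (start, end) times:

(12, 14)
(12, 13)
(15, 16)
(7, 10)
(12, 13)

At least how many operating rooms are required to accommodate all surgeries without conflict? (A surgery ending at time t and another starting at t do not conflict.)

3

Events (time:±→running): 7:+→1 10:-→0 12:+→1 12:+→2 12:+→3 … peak 3.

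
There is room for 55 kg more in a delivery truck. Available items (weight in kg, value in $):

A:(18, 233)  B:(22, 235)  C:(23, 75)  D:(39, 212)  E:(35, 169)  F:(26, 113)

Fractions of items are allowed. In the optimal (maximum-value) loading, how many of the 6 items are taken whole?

Greedy by value/weight ratio, highest first.
Order: A (233/18=12.94) > B (235/22=10.68) > D (212/39=5.44) > E (169/35=4.83) > F (113/26=4.35) > C (75/23=3.26)
Fill: take A (18 @ 233) → take B (22 @ 235) → take 15/39 of D → 81.54; 55/55 used.
2 item(s) taken whole; one partial (take 15/39 of D).

2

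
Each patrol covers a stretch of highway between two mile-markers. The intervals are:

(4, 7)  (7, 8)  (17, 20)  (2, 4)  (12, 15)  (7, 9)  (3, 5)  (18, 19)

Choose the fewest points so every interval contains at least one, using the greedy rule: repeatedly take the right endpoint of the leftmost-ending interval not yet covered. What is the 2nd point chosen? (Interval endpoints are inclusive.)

Process intervals by earliest right end; each time one isn't hit yet, stab at its right endpoint.
Sorted: [2,4] [3,5] [4,7] [7,8] [7,9] [12,15] [18,19] [17,20]
{[2,4],[3,5],[4,7]} hit by 4; {[7,8],[7,9]} hit by 8; {[12,15]} hit by 15; {[18,19],[17,20]} hit by 19.
Points: 4, 8, 15, 19 (4 total).

8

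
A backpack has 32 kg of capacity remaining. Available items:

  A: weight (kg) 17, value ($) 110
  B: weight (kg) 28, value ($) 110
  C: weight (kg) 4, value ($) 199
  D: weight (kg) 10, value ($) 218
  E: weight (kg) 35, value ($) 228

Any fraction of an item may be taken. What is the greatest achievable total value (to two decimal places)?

Order: C (199/4=49.75) > D (218/10=21.80) > E (228/35=6.51) > A (110/17=6.47) > B (110/28=3.93)
Fill: take C (4 @ 199) → take D (10 @ 218) → take 18/35 of E → 117.26; 32/32 used.
Total value = 534.26

534.26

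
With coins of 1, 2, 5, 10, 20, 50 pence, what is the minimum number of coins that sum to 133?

133 − 2×50→33 − 1×20→13 − 1×10→3 − 1×2→1 − 1×1→0
Total coins = 2 + 1 + 1 + 1 + 1 = 6

6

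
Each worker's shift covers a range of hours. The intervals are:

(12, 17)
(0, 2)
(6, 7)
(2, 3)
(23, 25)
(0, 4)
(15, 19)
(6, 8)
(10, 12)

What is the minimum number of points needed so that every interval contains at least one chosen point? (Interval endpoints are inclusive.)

5

Sort by right endpoint; whenever an interval is uncovered, place a point at its right end.
By right end: [0,2]  [2,3]  [0,4]  [6,7]  [6,8]  [10,12]  [12,17]  [15,19]  [23,25]
[0,2] uncovered → point at 2; [6,7] uncovered → point at 7; [10,12] uncovered → point at 12; [15,19] uncovered → point at 19; [23,25] uncovered → point at 25.
Points: 2, 7, 12, 19, 25 (5 total).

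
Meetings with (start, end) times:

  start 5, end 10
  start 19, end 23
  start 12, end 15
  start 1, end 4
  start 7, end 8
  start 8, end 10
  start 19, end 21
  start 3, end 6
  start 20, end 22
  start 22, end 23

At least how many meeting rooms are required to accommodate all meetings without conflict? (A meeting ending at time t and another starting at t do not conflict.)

3

The answer is the maximum number of intervals overlapping at any instant.
starts: [1, 3, 5, 7, 8, 12, 19, 19, 20, 22]
ends:   [4, 6, 8, 10, 10, 15, 21, 22, 23, 23]
s1→1 s3→2 e4→1 s5→2 e6→1 s7→2 e8→1 s8→2 e10→1 e10→0 s12→1 e15→0 s19→1 s19→2 s20→3  — peak 3.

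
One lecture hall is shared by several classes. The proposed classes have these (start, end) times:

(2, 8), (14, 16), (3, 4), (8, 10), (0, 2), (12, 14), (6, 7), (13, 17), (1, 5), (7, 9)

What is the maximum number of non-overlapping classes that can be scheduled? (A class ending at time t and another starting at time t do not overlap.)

6

Sorted by end: (0,2)  (3,4)  (1,5)  (6,7)  (2,8)  (7,9)  (8,10)  (12,14)  (14,16)  (13,17)
take (0,2); take (3,4); skip (1,5); take (6,7); take (7,9); skip (8,10); take (12,14); take (14,16).
Selected 6 classes.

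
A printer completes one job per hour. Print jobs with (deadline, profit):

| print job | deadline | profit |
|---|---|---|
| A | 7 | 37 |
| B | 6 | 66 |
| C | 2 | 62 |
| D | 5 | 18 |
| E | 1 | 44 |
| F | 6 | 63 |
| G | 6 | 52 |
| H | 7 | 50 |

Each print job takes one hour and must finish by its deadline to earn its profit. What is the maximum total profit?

Sort by profit descending; place each in the latest free slot ≤ its deadline.
By profit: B(d6,66), F(d6,63), C(d2,62), G(d6,52), H(d7,50), E(d1,44), A(d7,37), D(d5,18)
B→slot 6; F→slot 5; C→slot 2; G→slot 4; H→slot 7; E→slot 1; A→slot 3; D skipped.
Profit = 44 + 62 + 37 + 52 + 63 + 66 + 50 = 374

374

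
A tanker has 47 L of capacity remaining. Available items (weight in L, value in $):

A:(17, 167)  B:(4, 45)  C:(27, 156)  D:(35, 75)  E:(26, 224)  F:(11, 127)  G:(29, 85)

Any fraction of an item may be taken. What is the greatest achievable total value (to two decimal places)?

468.23

Greedy by value/weight ratio, highest first.
Order: F (127/11=11.55) > B (45/4=11.25) > A (167/17=9.82) > E (224/26=8.62) > C (156/27=5.78) > G (85/29=2.93) > D (75/35=2.14)
Fill: take F (11 @ 127) → take B (4 @ 45) → take A (17 @ 167) → take 15/26 of E → 129.23; 47/47 used.
Total value = 468.23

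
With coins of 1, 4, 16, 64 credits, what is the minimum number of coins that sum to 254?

11

254 − 3×64→62 − 3×16→14 − 3×4→2 − 2×1→0
Total coins = 3 + 3 + 3 + 2 = 11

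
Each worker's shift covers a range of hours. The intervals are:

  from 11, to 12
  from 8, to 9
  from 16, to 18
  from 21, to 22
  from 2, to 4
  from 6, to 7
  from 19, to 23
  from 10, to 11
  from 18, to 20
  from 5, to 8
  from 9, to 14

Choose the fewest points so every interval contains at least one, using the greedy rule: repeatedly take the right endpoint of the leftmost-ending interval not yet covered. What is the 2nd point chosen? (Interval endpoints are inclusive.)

7

Process intervals by earliest right end; each time one isn't hit yet, stab at its right endpoint.
Sorted: [2,4] [6,7] [5,8] [8,9] [10,11] [11,12] [9,14] [16,18] [18,20] [21,22] [19,23]
{[2,4]} hit by 4; {[6,7],[5,8]} hit by 7; {[8,9]} hit by 9; {[10,11],[11,12],[9,14]} hit by 11; {[16,18],[18,20]} hit by 18; {[21,22],[19,23]} hit by 22.
Points: 4, 7, 9, 11, 18, 22 (6 total).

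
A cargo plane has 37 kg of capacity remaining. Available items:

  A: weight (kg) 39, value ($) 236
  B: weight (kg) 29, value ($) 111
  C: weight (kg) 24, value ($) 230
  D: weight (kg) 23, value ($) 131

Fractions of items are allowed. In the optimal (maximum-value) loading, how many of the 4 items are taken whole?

Greedy by value/weight ratio, highest first.
Order: C (230/24=9.58) > A (236/39=6.05) > D (131/23=5.70) > B (111/29=3.83)
Fill: take C (24 @ 230) → take 13/39 of A → 78.67; 37/37 used.
1 item(s) taken whole; one partial (take 13/39 of A).

1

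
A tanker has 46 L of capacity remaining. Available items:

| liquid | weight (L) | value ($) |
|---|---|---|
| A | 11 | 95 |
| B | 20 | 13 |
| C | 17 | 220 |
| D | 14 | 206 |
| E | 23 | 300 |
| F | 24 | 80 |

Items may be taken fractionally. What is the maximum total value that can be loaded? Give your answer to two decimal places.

Greedy by value/weight ratio, highest first.
Ratios (sorted): D 14.71, E 13.04, C 12.94, A 8.64, F 3.33, B 0.65
take D (14 @ 206); take E (23 @ 300); take 9/17 of C → 116.47. Capacity used 46/46.
Total value = 622.47

622.47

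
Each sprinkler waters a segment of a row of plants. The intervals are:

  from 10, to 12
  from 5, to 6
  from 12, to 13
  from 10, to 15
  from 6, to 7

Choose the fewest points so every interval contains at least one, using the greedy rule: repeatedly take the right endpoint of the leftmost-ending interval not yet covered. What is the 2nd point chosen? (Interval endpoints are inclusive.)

Sorted: [5,6] [6,7] [10,12] [12,13] [10,15]
{[5,6],[6,7]} hit by 6; {[10,12],[12,13],[10,15]} hit by 12.
Points: 6, 12 (2 total).

12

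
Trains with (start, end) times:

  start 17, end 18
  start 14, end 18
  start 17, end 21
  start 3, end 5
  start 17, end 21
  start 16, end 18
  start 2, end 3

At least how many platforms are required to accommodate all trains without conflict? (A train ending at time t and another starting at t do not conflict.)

Count concurrent intervals with a sweep; the peak is the room count.
Events (time:±→running): 2:+→1 3:-→0 3:+→1 5:-→0 14:+→1 16:+→2 17:+→3 17:+→4 17:+→5 … peak 5.

5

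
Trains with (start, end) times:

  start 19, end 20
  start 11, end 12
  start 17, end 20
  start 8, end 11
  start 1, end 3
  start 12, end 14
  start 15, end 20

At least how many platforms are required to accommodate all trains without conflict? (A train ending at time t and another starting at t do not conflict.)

The answer is the maximum number of intervals overlapping at any instant.
starts: [1, 8, 11, 12, 15, 17, 19]
ends:   [3, 11, 12, 14, 20, 20, 20]
s1→1 e3→0 s8→1 e11→0 s11→1 e12→0 s12→1 e14→0 s15→1 s17→2 s19→3  — peak 3.

3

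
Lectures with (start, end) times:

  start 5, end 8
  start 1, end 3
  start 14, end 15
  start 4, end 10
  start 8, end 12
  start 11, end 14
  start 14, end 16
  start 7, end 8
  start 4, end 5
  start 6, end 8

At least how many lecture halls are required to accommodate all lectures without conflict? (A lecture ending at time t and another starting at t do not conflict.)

4

Count concurrent intervals with a sweep; the peak is the room count.
starts: [1, 4, 4, 5, 6, 7, 8, 11, 14, 14]
ends:   [3, 5, 8, 8, 8, 10, 12, 14, 15, 16]
s1→1 e3→0 s4→1 s4→2 e5→1 s5→2 s6→3 s7→4  — peak 4.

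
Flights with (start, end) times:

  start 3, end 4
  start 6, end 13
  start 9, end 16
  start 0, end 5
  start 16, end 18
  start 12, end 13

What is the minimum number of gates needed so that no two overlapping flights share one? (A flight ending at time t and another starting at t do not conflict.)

The answer is the maximum number of intervals overlapping at any instant.
Events (time:±→running): 0:+→1 3:+→2 4:-→1 5:-→0 6:+→1 9:+→2 12:+→3 … peak 3.

3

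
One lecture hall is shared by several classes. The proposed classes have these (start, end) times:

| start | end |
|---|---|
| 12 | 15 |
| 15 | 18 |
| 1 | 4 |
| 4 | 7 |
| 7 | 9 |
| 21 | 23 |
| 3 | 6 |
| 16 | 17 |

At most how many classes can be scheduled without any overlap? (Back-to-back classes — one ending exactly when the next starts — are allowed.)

6

Order by finish time; keep every interval that doesn't clash with the previous kept one.
By end time: (1,4), (3,6), (4,7), (7,9), (12,15), (16,17), (15,18), (21,23).
Pick (1,4); next start ≥ 4 → (4,7); next start ≥ 7 → (7,9); next start ≥ 9 → (12,15); next start ≥ 15 → (16,17); next start ≥ 17 → (21,23).
Selected 6 classes.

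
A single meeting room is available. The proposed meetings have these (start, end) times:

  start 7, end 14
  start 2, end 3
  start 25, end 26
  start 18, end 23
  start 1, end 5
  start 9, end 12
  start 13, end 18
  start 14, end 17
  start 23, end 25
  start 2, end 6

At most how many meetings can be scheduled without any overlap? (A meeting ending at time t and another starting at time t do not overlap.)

6

Order by finish time; keep every interval that doesn't clash with the previous kept one.
Sorted by end: (2,3)  (1,5)  (2,6)  (9,12)  (7,14)  (14,17)  (13,18)  (18,23)  (23,25)  (25,26)
take (2,3); take (9,12); skip (7,14); take (14,17); take (18,23); take (23,25); take (25,26).
Selected 6 meetings.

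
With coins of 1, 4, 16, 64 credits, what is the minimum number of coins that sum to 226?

7

226 − 3×64→34 − 2×16→2 − 2×1→0
Total coins = 3 + 2 + 2 = 7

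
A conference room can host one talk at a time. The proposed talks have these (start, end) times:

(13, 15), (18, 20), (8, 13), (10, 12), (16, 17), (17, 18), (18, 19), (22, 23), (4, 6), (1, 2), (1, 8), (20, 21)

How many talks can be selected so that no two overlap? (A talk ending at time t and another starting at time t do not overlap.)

9

Sort by end time and greedily take each interval whose start is ≥ the last chosen end.
By end time: (1,2), (4,6), (1,8), (10,12), (8,13), (13,15), (16,17), (17,18), (18,19), (18,20), (20,21), (22,23).
Pick (1,2); next start ≥ 2 → (4,6); next start ≥ 6 → (10,12); next start ≥ 12 → (13,15); next start ≥ 15 → (16,17); next start ≥ 17 → (17,18); next start ≥ 18 → (18,19); next start ≥ 19 → (20,21); next start ≥ 21 → (22,23).
Selected 9 talks.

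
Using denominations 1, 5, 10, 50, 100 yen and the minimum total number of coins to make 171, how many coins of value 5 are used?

0

Greedy: take as many of the largest coin as possible, then repeat with the remainder.
171 − 1×100→71 − 1×50→21 − 2×10→1 − 1×1→0
Count of 5: 0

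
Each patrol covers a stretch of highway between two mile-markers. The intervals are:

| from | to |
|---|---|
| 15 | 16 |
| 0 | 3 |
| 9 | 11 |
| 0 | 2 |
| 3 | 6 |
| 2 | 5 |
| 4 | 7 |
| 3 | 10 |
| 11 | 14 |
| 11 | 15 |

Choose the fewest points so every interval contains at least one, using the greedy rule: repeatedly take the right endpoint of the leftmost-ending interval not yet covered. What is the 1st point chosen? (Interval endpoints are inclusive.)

Sort by right endpoint; whenever an interval is uncovered, place a point at its right end.
Sorted: [0,2] [0,3] [2,5] [3,6] [4,7] [3,10] [9,11] [11,14] [11,15] [15,16]
{[0,2],[0,3],[2,5]} hit by 2; {[3,6],[4,7],[3,10]} hit by 6; {[9,11],[11,14],[11,15]} hit by 11; {[15,16]} hit by 16.
Points: 2, 6, 11, 16 (4 total).

2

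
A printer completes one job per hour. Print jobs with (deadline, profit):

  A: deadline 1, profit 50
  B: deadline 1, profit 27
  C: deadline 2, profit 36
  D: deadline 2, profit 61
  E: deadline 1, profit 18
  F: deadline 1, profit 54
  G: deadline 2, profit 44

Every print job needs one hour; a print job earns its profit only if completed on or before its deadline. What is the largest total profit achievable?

115

Sort by profit descending; place each in the latest free slot ≤ its deadline.
By profit: D(d2,61), F(d1,54), A(d1,50), G(d2,44), C(d2,36), B(d1,27), E(d1,18)
D→slot 2; F→slot 1; A skipped; G skipped; C skipped; B skipped; E skipped.
Profit = 54 + 61 = 115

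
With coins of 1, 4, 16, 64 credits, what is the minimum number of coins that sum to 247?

Greedy: take as many of the largest coin as possible, then repeat with the remainder.
247 = 3×64 + 3×16 + 1×4 + 3×1
Total coins = 3 + 3 + 1 + 3 = 10

10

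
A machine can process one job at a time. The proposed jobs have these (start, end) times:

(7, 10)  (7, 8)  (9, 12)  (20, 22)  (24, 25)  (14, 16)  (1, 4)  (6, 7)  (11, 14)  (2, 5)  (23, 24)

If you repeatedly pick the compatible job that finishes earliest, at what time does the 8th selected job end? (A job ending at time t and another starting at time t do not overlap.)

25

Sort by end time and greedily take each interval whose start is ≥ the last chosen end.
By end time: (1,4), (2,5), (6,7), (7,8), (7,10), (9,12), (11,14), (14,16), (20,22), (23,24), (24,25).
Pick (1,4); next start ≥ 4 → (6,7); next start ≥ 7 → (7,8); next start ≥ 8 → (9,12); next start ≥ 12 → (14,16); next start ≥ 16 → (20,22); next start ≥ 22 → (23,24); next start ≥ 24 → (24,25).
Selected: (1,4) (6,7) (7,8) (9,12) (14,16) (20,22) (23,24) (24,25)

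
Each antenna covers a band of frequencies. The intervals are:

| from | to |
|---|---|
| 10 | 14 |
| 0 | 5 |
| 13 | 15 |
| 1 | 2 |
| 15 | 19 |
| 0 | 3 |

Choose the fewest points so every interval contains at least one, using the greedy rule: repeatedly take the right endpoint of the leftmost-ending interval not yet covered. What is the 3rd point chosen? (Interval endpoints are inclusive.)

19

Process intervals by earliest right end; each time one isn't hit yet, stab at its right endpoint.
By right end: [1,2]  [0,3]  [0,5]  [10,14]  [13,15]  [15,19]
[1,2] uncovered → point at 2; [10,14] uncovered → point at 14; [15,19] uncovered → point at 19.
Points: 2, 14, 19 (3 total).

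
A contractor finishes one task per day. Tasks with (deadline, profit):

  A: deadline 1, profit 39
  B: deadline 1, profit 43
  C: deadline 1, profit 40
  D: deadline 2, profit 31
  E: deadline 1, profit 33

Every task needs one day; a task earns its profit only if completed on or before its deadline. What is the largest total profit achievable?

74

Profit order: B=43 C=40 A=39 E=33 D=31
Assign: B→slot 1, C skipped, A skipped, E skipped, D→slot 2.
Slots: [1:B] [2:D]
Profit = 43 + 31 = 74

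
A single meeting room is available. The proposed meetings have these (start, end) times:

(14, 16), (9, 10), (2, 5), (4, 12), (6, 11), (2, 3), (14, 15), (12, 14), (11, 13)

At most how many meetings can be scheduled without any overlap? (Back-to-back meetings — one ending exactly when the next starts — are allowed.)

Sorted by end: (2,3)  (2,5)  (9,10)  (6,11)  (4,12)  (11,13)  (12,14)  (14,15)  (14,16)
take (2,3); take (9,10); take (11,13); skip (12,14); take (14,15).
Selected 4 meetings.

4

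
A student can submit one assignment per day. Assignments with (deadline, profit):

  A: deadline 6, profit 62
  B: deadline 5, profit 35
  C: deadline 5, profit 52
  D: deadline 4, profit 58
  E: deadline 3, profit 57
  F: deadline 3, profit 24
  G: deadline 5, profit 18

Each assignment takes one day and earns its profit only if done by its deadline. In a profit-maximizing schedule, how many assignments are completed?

Take jobs in profit order; each goes to the latest open slot no later than its deadline.
By profit: A(d6,62), D(d4,58), E(d3,57), C(d5,52), B(d5,35), F(d3,24), G(d5,18)
A→slot 6; D→slot 4; E→slot 3; C→slot 5; B→slot 2; F→slot 1; G skipped.
6 of 7 scheduled.

6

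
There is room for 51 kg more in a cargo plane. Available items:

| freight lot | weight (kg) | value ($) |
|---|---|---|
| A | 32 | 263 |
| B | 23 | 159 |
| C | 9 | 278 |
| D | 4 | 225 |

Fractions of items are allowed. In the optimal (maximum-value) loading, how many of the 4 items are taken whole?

3

Ratios (sorted): D 56.25, C 30.89, A 8.22, B 6.91
take D (4 @ 225); take C (9 @ 278); take A (32 @ 263); take 6/23 of B → 41.48. Capacity used 51/51.
3 item(s) taken whole; one partial (take 6/23 of B).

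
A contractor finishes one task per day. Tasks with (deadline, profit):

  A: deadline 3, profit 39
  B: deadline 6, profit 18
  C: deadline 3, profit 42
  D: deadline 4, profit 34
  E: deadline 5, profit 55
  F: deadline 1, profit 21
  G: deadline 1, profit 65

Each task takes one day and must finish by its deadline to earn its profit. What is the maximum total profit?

Take jobs in profit order; each goes to the latest open slot no later than its deadline.
Profit order: G=65 E=55 C=42 A=39 D=34 F=21 B=18
Assign: G→slot 1, E→slot 5, C→slot 3, A→slot 2, D→slot 4, F skipped, B→slot 6.
Slots: [1:G] [2:A] [3:C] [4:D] [5:E] [6:B]
Profit = 65 + 39 + 42 + 34 + 55 + 18 = 253

253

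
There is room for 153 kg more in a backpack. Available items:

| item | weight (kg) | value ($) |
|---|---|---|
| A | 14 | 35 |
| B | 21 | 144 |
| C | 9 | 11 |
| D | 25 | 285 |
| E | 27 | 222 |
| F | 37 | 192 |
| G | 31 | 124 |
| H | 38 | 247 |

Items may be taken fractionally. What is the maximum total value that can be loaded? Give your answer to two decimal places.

1110.00

Ratios (sorted): D 11.40, E 8.22, B 6.86, H 6.50, F 5.19, G 4.00, A 2.50, C 1.22
take D (25 @ 285); take E (27 @ 222); take B (21 @ 144); take H (38 @ 247); take F (37 @ 192); take 5/31 of G → 20.00. Capacity used 153/153.
Total value = 1110.00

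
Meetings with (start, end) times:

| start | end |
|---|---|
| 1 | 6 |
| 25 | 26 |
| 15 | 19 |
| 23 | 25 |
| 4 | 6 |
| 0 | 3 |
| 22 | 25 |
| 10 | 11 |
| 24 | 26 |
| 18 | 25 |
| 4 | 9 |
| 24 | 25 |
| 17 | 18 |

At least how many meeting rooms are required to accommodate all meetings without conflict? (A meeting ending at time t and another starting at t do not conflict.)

Events (time:±→running): 0:+→1 1:+→2 3:-→1 4:+→2 4:+→3 6:-→2 6:-→1 9:-→0 10:+→1 11:-→0 15:+→1 17:+→2 18:-→1 18:+→2 19:-→1 22:+→2 23:+→3 24:+→4 24:+→5 … peak 5.

5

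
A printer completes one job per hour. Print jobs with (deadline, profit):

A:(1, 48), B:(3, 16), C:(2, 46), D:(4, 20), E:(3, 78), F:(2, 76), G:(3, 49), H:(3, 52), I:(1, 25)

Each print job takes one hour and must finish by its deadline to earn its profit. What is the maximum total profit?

Take jobs in profit order; each goes to the latest open slot no later than its deadline.
Profit order: E=78 F=76 H=52 G=49 A=48 C=46 I=25 D=20 B=16
Assign: E→slot 3, F→slot 2, H→slot 1, G skipped, A skipped, C skipped, I skipped, D→slot 4, B skipped.
Slots: [1:H] [2:F] [3:E] [4:D]
Profit = 52 + 76 + 78 + 20 = 226

226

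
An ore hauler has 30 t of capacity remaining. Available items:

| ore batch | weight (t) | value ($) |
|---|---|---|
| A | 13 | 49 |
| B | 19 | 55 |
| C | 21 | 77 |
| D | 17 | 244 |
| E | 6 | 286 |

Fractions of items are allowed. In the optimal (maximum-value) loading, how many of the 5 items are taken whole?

Sort by value per unit weight and fill in that order.
Order: E (286/6=47.67) > D (244/17=14.35) > A (49/13=3.77) > C (77/21=3.67) > B (55/19=2.89)
Fill: take E (6 @ 286) → take D (17 @ 244) → take 7/13 of A → 26.38; 30/30 used.
2 item(s) taken whole; one partial (take 7/13 of A).

2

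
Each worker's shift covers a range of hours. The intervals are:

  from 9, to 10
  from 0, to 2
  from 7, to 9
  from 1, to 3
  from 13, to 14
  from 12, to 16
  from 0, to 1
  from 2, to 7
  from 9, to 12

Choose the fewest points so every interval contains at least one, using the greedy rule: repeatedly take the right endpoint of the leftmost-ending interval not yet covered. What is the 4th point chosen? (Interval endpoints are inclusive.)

14

Sorted: [0,1] [0,2] [1,3] [2,7] [7,9] [9,10] [9,12] [13,14] [12,16]
{[0,1],[0,2],[1,3]} hit by 1; {[2,7],[7,9]} hit by 7; {[9,10],[9,12]} hit by 10; {[13,14],[12,16]} hit by 14.
Points: 1, 7, 10, 14 (4 total).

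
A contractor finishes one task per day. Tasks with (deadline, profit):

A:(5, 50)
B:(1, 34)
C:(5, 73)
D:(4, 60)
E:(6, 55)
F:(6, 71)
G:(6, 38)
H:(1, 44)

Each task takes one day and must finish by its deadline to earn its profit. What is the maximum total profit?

353

Take jobs in profit order; each goes to the latest open slot no later than its deadline.
By profit: C(d5,73), F(d6,71), D(d4,60), E(d6,55), A(d5,50), H(d1,44), G(d6,38), B(d1,34)
C→slot 5; F→slot 6; D→slot 4; E→slot 3; A→slot 2; H→slot 1; G skipped; B skipped.
Profit = 44 + 50 + 55 + 60 + 73 + 71 = 353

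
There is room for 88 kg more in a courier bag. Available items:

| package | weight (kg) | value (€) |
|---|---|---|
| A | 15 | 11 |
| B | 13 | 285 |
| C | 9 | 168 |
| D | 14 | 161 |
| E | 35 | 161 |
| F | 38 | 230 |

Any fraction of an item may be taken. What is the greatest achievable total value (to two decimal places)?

Greedy by value/weight ratio, highest first.
Ratios (sorted): B 21.92, C 18.67, D 11.50, F 6.05, E 4.60, A 0.73
take B (13 @ 285); take C (9 @ 168); take D (14 @ 161); take F (38 @ 230); take 14/35 of E → 64.40. Capacity used 88/88.
Total value = 908.40

908.40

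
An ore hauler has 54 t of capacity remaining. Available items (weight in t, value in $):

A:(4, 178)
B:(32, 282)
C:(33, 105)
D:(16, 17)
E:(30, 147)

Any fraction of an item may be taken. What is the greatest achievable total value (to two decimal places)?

548.20

Ratios (sorted): A 44.50, B 8.81, E 4.90, C 3.18, D 1.06
take A (4 @ 178); take B (32 @ 282); take 18/30 of E → 88.20. Capacity used 54/54.
Total value = 548.20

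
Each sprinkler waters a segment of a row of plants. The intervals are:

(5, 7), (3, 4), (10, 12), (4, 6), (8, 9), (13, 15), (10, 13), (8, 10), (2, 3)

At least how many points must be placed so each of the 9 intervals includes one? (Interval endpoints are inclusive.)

Sort by right endpoint; whenever an interval is uncovered, place a point at its right end.
By right end: [2,3]  [3,4]  [4,6]  [5,7]  [8,9]  [8,10]  [10,12]  [10,13]  [13,15]
[2,3] uncovered → point at 3; [4,6] uncovered → point at 6; [8,9] uncovered → point at 9; [10,12] uncovered → point at 12; [13,15] uncovered → point at 15.
Points: 3, 6, 9, 12, 15 (5 total).

5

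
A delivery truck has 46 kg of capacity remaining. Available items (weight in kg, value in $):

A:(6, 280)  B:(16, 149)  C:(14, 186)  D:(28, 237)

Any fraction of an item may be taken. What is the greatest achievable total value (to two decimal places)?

Order: A (280/6=46.67) > C (186/14=13.29) > B (149/16=9.31) > D (237/28=8.46)
Fill: take A (6 @ 280) → take C (14 @ 186) → take B (16 @ 149) → take 10/28 of D → 84.64; 46/46 used.
Total value = 699.64

699.64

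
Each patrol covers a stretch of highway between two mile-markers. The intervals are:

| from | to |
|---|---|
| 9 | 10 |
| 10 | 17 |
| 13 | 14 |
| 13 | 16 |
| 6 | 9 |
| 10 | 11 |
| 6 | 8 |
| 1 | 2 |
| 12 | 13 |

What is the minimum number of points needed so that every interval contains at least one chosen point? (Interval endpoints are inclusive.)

Sort by right endpoint; whenever an interval is uncovered, place a point at its right end.
Sorted: [1,2] [6,8] [6,9] [9,10] [10,11] [12,13] [13,14] [13,16] [10,17]
{[1,2]} hit by 2; {[6,8],[6,9]} hit by 8; {[9,10],[10,11]} hit by 10; {[12,13],[13,14],[13,16],[10,17]} hit by 13.
Points: 2, 8, 10, 13 (4 total).

4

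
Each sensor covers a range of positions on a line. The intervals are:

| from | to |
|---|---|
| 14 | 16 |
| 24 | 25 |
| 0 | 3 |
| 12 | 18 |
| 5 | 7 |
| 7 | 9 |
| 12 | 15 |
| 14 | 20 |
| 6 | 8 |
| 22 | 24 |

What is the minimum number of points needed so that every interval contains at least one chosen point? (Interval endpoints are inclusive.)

4

Sort by right endpoint; whenever an interval is uncovered, place a point at its right end.
By right end: [0,3]  [5,7]  [6,8]  [7,9]  [12,15]  [14,16]  [12,18]  [14,20]  [22,24]  [24,25]
[0,3] uncovered → point at 3; [5,7] uncovered → point at 7; [12,15] uncovered → point at 15; [22,24] uncovered → point at 24.
Points: 3, 7, 15, 24 (4 total).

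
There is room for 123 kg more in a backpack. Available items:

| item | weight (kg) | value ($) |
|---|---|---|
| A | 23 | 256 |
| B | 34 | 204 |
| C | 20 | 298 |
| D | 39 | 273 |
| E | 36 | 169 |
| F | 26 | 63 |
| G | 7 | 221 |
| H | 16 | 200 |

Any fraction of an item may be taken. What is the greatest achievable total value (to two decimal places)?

1356.00

Sort by value per unit weight and fill in that order.
Order: G (221/7=31.57) > C (298/20=14.90) > H (200/16=12.50) > A (256/23=11.13) > D (273/39=7.00) > B (204/34=6.00) > E (169/36=4.69) > F (63/26=2.42)
Fill: take G (7 @ 221) → take C (20 @ 298) → take H (16 @ 200) → take A (23 @ 256) → take D (39 @ 273) → take 18/34 of B → 108.00; 123/123 used.
Total value = 1356.00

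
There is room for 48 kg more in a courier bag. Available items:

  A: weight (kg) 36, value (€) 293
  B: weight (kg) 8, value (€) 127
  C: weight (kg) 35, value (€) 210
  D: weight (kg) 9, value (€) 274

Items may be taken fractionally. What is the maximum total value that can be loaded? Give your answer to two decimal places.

Sort by value per unit weight and fill in that order.
Ratios (sorted): D 30.44, B 15.88, A 8.14, C 6.00
take D (9 @ 274); take B (8 @ 127); take 31/36 of A → 252.31. Capacity used 48/48.
Total value = 653.31

653.31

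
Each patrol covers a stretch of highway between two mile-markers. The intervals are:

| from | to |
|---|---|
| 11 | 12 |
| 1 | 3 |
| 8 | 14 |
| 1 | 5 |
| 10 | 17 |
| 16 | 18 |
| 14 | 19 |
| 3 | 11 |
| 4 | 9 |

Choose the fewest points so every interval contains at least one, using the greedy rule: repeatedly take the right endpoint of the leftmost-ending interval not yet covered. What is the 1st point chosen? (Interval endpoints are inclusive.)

3

Process intervals by earliest right end; each time one isn't hit yet, stab at its right endpoint.
Sorted: [1,3] [1,5] [4,9] [3,11] [11,12] [8,14] [10,17] [16,18] [14,19]
{[1,3],[1,5]} hit by 3; {[4,9],[3,11]} hit by 9; {[11,12],[8,14],[10,17]} hit by 12; {[16,18],[14,19]} hit by 18.
Points: 3, 9, 12, 18 (4 total).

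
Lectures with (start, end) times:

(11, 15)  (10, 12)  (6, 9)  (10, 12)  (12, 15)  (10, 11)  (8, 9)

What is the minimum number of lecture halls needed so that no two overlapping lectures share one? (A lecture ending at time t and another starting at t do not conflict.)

3

The answer is the maximum number of intervals overlapping at any instant.
Events (time:±→running): 6:+→1 8:+→2 9:-→1 9:-→0 10:+→1 10:+→2 10:+→3 … peak 3.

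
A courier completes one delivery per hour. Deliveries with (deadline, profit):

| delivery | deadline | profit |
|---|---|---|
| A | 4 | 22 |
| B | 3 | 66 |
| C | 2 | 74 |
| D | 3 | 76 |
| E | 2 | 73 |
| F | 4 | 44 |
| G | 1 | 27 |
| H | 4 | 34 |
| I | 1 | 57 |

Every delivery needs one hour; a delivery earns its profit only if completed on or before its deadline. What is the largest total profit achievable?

Take jobs in profit order; each goes to the latest open slot no later than its deadline.
Profit order: D=76 C=74 E=73 B=66 I=57 F=44 H=34 G=27 A=22
Assign: D→slot 3, C→slot 2, E→slot 1, B skipped, I skipped, F→slot 4, H skipped, G skipped, A skipped.
Slots: [1:E] [2:C] [3:D] [4:F]
Profit = 73 + 74 + 76 + 44 = 267

267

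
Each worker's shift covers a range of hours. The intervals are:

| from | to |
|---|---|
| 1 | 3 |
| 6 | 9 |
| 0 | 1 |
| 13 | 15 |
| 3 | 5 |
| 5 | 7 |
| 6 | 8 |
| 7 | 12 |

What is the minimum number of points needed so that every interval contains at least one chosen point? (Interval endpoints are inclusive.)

4

Sorted: [0,1] [1,3] [3,5] [5,7] [6,8] [6,9] [7,12] [13,15]
{[0,1],[1,3]} hit by 1; {[3,5],[5,7]} hit by 5; {[6,8],[6,9],[7,12]} hit by 8; {[13,15]} hit by 15.
Points: 1, 5, 8, 15 (4 total).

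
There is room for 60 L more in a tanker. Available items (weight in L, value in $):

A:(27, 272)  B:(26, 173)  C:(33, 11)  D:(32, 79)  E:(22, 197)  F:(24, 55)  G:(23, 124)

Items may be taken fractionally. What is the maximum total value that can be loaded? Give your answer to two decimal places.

Greedy by value/weight ratio, highest first.
Order: A (272/27=10.07) > E (197/22=8.95) > B (173/26=6.65) > G (124/23=5.39) > D (79/32=2.47) > F (55/24=2.29) > C (11/33=0.33)
Fill: take A (27 @ 272) → take E (22 @ 197) → take 11/26 of B → 73.19; 60/60 used.
Total value = 542.19

542.19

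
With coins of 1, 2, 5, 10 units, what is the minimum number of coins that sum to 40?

4

Use the largest denomination that fits, subtract, and repeat.
40 − 4×10→0
Total coins = 4 = 4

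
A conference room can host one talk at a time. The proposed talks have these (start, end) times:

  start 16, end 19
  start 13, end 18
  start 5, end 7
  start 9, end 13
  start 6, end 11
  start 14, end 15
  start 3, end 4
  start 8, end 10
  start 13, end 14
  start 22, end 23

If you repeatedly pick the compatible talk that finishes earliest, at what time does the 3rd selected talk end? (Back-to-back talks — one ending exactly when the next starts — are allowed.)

10

Sorted by end: (3,4)  (5,7)  (8,10)  (6,11)  (9,13)  (13,14)  (14,15)  (13,18)  (16,19)  (22,23)
take (3,4); take (5,7); take (8,10); take (13,14); take (14,15); take (16,19); take (22,23).
Selected: (3,4) (5,7) (8,10) (13,14) (14,15) (16,19) (22,23)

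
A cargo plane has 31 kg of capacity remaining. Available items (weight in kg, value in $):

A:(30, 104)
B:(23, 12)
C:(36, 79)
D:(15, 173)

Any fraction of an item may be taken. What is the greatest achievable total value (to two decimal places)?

228.47

Greedy by value/weight ratio, highest first.
Order: D (173/15=11.53) > A (104/30=3.47) > C (79/36=2.19) > B (12/23=0.52)
Fill: take D (15 @ 173) → take 16/30 of A → 55.47; 31/31 used.
Total value = 228.47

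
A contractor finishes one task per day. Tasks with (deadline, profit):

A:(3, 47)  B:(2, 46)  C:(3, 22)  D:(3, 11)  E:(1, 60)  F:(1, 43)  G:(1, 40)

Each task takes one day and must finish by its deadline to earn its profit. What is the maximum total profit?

Sort by profit descending; place each in the latest free slot ≤ its deadline.
Profit order: E=60 A=47 B=46 F=43 G=40 C=22 D=11
Assign: E→slot 1, A→slot 3, B→slot 2, F skipped, G skipped, C skipped, D skipped.
Slots: [1:E] [2:B] [3:A]
Profit = 60 + 46 + 47 = 153

153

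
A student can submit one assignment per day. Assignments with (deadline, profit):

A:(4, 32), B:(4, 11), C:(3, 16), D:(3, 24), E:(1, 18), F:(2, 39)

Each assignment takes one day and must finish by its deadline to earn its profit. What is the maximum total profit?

By profit: F(d2,39), A(d4,32), D(d3,24), E(d1,18), C(d3,16), B(d4,11)
F→slot 2; A→slot 4; D→slot 3; E→slot 1; C skipped; B skipped.
Profit = 18 + 39 + 24 + 32 = 113

113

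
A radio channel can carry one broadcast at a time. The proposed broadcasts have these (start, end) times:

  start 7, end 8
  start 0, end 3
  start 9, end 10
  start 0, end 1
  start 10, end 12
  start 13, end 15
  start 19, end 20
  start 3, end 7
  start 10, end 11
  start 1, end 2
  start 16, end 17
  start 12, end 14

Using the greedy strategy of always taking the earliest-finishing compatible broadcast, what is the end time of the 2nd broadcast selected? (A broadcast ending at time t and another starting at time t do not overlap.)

Sorted by end: (0,1)  (1,2)  (0,3)  (3,7)  (7,8)  (9,10)  (10,11)  (10,12)  (12,14)  (13,15)  (16,17)  (19,20)
take (0,1); take (1,2); take (3,7); take (7,8); take (9,10); take (10,11); take (12,14); take (16,17); take (19,20).
Selected: (0,1) (1,2) (3,7) (7,8) (9,10) (10,11) (12,14) (16,17) (19,20)

2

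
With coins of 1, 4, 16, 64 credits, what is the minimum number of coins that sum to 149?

5

Greedy: take as many of the largest coin as possible, then repeat with the remainder.
149 − 2×64→21 − 1×16→5 − 1×4→1 − 1×1→0
Total coins = 2 + 1 + 1 + 1 = 5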